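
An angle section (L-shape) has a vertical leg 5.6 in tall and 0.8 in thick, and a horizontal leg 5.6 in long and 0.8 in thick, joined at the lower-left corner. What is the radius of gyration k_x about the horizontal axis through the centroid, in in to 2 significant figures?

k_x ≈ 1.7 in

Decompose the section into non-overlapping parts with the origin at the bottom-left of its bounding rectangle.
Vertical leg: 0.8 × 5.6, A = 4.48 in², y = 2.8 in, Ī = 11.71 in⁴.
Horizontal leg (remainder): 4.8 × 0.8, A = 3.84 in², y = 0.4 in, Ī = 0.2048 in⁴.
Centroid: ȳ = ΣA·y / ΣA = 1.692 in.
Transfer each piece to the horizontal axis through the centroid using Ī + A·d² with d = y − 1.692:
  vertical leg: d = 1.108 in → contributes +17.2 in⁴
  horizontal leg (remainder): d = -1.292 in → contributes +6.618 in⁴
Total I = 23.82 in⁴.
Radius of gyration: k = √(I/A) = √(23.82 / 8.32) = 1.692 in.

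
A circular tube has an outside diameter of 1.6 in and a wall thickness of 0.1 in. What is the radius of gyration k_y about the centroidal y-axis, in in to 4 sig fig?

k_y ≈ 0.5315 in

Split into non-overlapping primitives; take the origin at the lower-left of the bounding box.
Outer circle: ⌀1.6, A = 2.01062 in², x = 0.8 in, Ī = 0.321699 in⁴.
Bore (subtracted): ⌀1.4, A = 1.53938 in², x = 0.8 in, Ī = 0.188574 in⁴.
By symmetry the centroid is at mid-width, x̄ = 0.8 in.
All pieces are centred on the centroidal y-axis, so I = ΣĪ (holes subtracted) = 0.133125 in⁴.
Radius of gyration: k = √(I/A) = √(0.133125 / 0.471239) = 0.531507 in.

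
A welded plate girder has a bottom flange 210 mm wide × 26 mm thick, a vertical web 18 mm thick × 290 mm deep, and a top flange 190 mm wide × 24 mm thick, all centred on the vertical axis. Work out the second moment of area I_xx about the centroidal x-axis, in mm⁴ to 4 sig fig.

I_xx ≈ 2.844 × 10⁸ mm⁴

Treat the section as a set of non-overlapping primitives; coordinates are from the bounding-box lower-left.
Bottom plate: 210 × 26, A = 5 460 mm², y = 13 mm, Ī = 307 580 mm⁴.
Web plate: 18 × 290, A = 5 220 mm², y = 171 mm, Ī = 36 583 500 mm⁴.
Top plate: 190 × 24, A = 4 560 mm², y = 328 mm, Ī = 218 880 mm⁴.
Centroid: ȳ = ΣA·y / ΣA = 161.37 mm.
Transfer each piece to the centroidal x-axis using Ī + A·d² with d = y − 161.37:
  bottom plate: d = -148.37 mm → contributes +120 502 274 mm⁴
  web plate: d = 9.62992 mm → contributes +37 067 579 mm⁴
  top plate: d = 166.63 mm → contributes +126 829 700 mm⁴
Total I = 284 399 553 mm⁴.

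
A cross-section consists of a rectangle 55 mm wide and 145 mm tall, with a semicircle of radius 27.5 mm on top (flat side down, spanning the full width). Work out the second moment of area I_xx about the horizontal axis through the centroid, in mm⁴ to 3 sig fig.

I_xx ≈ 2.14 × 10⁷ mm⁴

Split into non-overlapping primitives; take the origin at the lower-left of the bounding box.
Rectangular body: 55 × 145, A = 7 975 mm², y = 72.5 mm, Ī = 13 972 865 mm⁴.
Semicircular cap: semicircle r = 27.5, A = 1187.9 mm², y = 156.67 mm, Ī = 62 772 mm⁴.
Centroid: ȳ = ΣA·y / ΣA = 83.412 mm.
Transfer each piece to the horizontal axis through the centroid using Ī + A·d² with d = y − 83.412:
  rectangular body: d = -10.912 mm → contributes +14 922 513 mm⁴
  semicircular cap: d = 73.259 mm → contributes +6 438 181 mm⁴
Total I = 21 360 693 mm⁴.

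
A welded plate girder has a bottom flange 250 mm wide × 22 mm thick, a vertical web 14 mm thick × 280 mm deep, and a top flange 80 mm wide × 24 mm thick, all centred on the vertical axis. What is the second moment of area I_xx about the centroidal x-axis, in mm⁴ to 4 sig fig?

I_xx ≈ 1.701 × 10⁸ mm⁴

Break the section into simple shapes (no overlaps), measuring from the bottom-left corner of the bounding box.
Bottom plate: 250 × 22, A = 5 500 mm², y = 11 mm, Ī = 221 833 mm⁴.
Web plate: 14 × 280, A = 3 920 mm², y = 162 mm, Ī = 25 610 667 mm⁴.
Top plate: 80 × 24, A = 1 920 mm², y = 314 mm, Ī = 92 160 mm⁴.
Centroid: ȳ = ΣA·y / ΣA = 114.499 mm.
Transfer each piece to the centroidal x-axis using Ī + A·d² with d = y − 114.499:
  bottom plate: d = -103.499 mm → contributes +59 138 204 mm⁴
  web plate: d = 47.5009 mm → contributes +34 455 495 mm⁴
  top plate: d = 199.501 mm → contributes +76 509 316 mm⁴
Total I = 170 103 015 mm⁴.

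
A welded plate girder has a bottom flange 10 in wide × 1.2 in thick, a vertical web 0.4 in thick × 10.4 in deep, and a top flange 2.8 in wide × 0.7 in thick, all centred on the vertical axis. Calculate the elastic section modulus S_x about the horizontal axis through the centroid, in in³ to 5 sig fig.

Split into non-overlapping primitives; take the origin at the lower-left of the bounding box.
Bottom plate: 10 × 1.2, A = 12 in², y = 0.6 in, Ī = 1.44 in⁴.
Web plate: 0.4 × 10.4, A = 4.16 in², y = 6.4 in, Ī = 37.49547 in⁴.
Top plate: 2.8 × 0.7, A = 1.96 in², y = 11.95 in, Ī = 0.08003333 in⁴.
Centroid: ȳ = ΣA·y / ΣA = 3.159272 in.
Transfer each piece to the horizontal axis through the centroid using Ī + A·d² with d = y − 3.159272:
  bottom plate: d = -2.559272 in → contributes +80.03845 in⁴
  web plate: d = 3.240728 in → contributes +81.18512 in⁴
  top plate: d = 8.790728 in → contributes +151.5428 in⁴
Total I = 312.7663 in⁴.
Extreme fibre distance c = 9.140728 in; S = I/c = 34.21679 in³.

S_x ≈ 34.217 in³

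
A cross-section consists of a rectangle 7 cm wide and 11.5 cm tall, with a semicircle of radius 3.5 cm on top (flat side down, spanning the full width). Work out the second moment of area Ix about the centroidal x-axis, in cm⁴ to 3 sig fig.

Ix ≈ 1720 cm⁴

Treat the section as a set of non-overlapping primitives; coordinates are from the bounding-box lower-left.
Rectangular body: 7 × 11.5, A = 80.5 cm², y = 5.75 cm, Ī = 887.18 cm⁴.
Semicircular cap: semicircle r = 3.5, A = 19.242 cm², y = 12.985 cm, Ī = 16.47 cm⁴.
Centroid: ȳ = ΣA·y / ΣA = 7.1459 cm.
Transfer each piece to the centroidal x-axis using Ī + A·d² with d = y − 7.1459:
  rectangular body: d = -1.3959 cm → contributes +1 044 cm⁴
  semicircular cap: d = 5.8396 cm → contributes +672.65 cm⁴
Total I = 1716.7 cm⁴.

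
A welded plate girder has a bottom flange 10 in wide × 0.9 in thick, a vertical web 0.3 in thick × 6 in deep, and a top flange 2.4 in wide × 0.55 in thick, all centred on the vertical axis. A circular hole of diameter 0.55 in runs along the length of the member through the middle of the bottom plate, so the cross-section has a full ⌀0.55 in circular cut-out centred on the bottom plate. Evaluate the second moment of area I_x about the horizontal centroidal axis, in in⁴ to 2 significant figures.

I_x ≈ 68 in⁴

Split into non-overlapping primitives; take the origin at the lower-left of the bounding box.
Bottom plate: 10 × 0.9, A = 9 in², y = 0.45 in, Ī = 0.6075 in⁴.
Web plate: 0.3 × 6, A = 1.8 in², y = 3.9 in, Ī = 5.4 in⁴.
Top plate: 2.4 × 0.55, A = 1.32 in², y = 7.175 in, Ī = 0.03328 in⁴.
Hole (subtracted): ⌀0.55, A = 0.2376 in², y = 0.45 in, Ī = 0.004492 in⁴.
Centroid: ȳ = ΣA·y / ΣA = 1.72 in.
Transfer each piece to the horizontal centroidal axis using Ī + A·d² with d = y − 1.72:
  bottom plate: d = -1.27 in → contributes +15.12 in⁴
  web plate: d = 2.18 in → contributes +13.96 in⁴
  top plate: d = 5.455 in → contributes +39.32 in⁴
  hole: d = -1.27 in → contributes −0.3875 in⁴
Total I = 68 in⁴.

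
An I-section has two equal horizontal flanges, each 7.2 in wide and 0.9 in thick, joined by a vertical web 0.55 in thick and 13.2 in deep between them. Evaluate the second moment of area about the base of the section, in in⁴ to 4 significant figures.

I_base ≈ 1888 in⁴

Break the section into simple shapes (no overlaps), measuring from the bottom-left corner of the bounding box.
Bottom flange: 7.2 × 0.9, A = 6.48 in², y = 0.45 in, Ī = 0.4374 in⁴.
Web: 0.55 × 13.2, A = 7.26 in², y = 7.5 in, Ī = 105.415 in⁴.
Top flange: 7.2 × 0.9, A = 6.48 in², y = 14.55 in, Ī = 0.4374 in⁴.
Transfer each piece to the bottom edge using Ī + A·d² with d = y − 0:
  bottom flange: d = 0.45 in → contributes +1.7496 in⁴
  web: d = 7.5 in → contributes +513.79 in⁴
  top flange: d = 14.55 in → contributes +1372.27 in⁴
Total I = 1887.81 in⁴.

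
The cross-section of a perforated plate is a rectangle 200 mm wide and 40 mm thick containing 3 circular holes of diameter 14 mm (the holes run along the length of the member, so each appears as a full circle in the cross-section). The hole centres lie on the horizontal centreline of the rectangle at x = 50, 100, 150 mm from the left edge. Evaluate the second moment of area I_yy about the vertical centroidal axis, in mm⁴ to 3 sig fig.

I_yy ≈ 2.59 × 10⁷ mm⁴

Decompose the section into non-overlapping parts with the origin at the bottom-left of its bounding rectangle.
Plate: 200 × 40, A = 8 000 mm², x = 100 mm, Ī = 26 666 667 mm⁴.
Hole 1 (subtracted): ⌀14, A = 153.94 mm², x = 50 mm, Ī = 1885.7 mm⁴.
Hole 2 (subtracted): ⌀14, A = 153.94 mm², x = 100 mm, Ī = 1885.7 mm⁴.
Hole 3 (subtracted): ⌀14, A = 153.94 mm², x = 150 mm, Ī = 1885.7 mm⁴.
By symmetry the centroid is at mid-width, x̄ = 100 mm.
Transfer each piece to the vertical centroidal axis using Ī + A·d² with d = x − 100:
  plate: d = 0 mm → contributes +26 666 667 mm⁴
  hole 1: d = -50 mm → contributes −386 731 mm⁴
  hole 2: d = 0 mm → contributes −1885.7 mm⁴
  hole 3: d = 50 mm → contributes −386 731 mm⁴
Total I = 25 891 319 mm⁴.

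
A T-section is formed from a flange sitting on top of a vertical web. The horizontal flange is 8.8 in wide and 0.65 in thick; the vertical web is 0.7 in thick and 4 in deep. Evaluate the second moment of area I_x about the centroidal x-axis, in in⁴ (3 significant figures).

I_x ≈ 14.1 in⁴

Treat the section as a set of non-overlapping primitives; coordinates are from the bounding-box lower-left.
Flange: 8.8 × 0.65, A = 5.72 in², y = 4.325 in, Ī = 0.20139 in⁴.
Web: 0.7 × 4, A = 2.8 in², y = 2 in, Ī = 3.7333 in⁴.
Centroid: ȳ = ΣA·y / ΣA = 3.5609 in.
Transfer each piece to the centroidal x-axis using Ī + A·d² with d = y − 3.5609:
  flange: d = 0.76408 in → contributes +3.5409 in⁴
  web: d = -1.5609 in → contributes +10.555 in⁴
Total I = 14.096 in⁴.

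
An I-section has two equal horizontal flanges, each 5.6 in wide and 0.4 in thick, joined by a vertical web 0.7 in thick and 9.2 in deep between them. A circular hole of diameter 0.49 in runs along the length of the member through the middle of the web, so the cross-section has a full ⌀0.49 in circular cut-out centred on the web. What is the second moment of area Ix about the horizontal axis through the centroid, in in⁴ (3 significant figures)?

Decompose the section into non-overlapping parts with the origin at the bottom-left of its bounding rectangle.
Bottom flange: 5.6 × 0.4, A = 2.24 in², y = 0.2 in, Ī = 0.029867 in⁴.
Web: 0.7 × 9.2, A = 6.44 in², y = 5 in, Ī = 45.423 in⁴.
Top flange: 5.6 × 0.4, A = 2.24 in², y = 9.8 in, Ī = 0.029867 in⁴.
Hole (subtracted): ⌀0.49, A = 0.18857 in², y = 5 in, Ī = 0.0028298 in⁴.
By symmetry the centroid is at mid-height, ȳ = 5 in.
Transfer each piece to the horizontal axis through the centroid using Ī + A·d² with d = y − 5:
  bottom flange: d = -4.8 in → contributes +51.639 in⁴
  web: d = 0 in → contributes +45.423 in⁴
  top flange: d = 4.8 in → contributes +51.639 in⁴
  hole: d = 0 in → contributes −0.0028298 in⁴
Total I = 148.7 in⁴.

Ix ≈ 149 in⁴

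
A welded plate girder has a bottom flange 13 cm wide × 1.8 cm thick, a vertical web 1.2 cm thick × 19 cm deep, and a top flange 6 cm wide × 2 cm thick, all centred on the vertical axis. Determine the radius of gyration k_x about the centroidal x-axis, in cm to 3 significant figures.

Split into non-overlapping primitives; take the origin at the lower-left of the bounding box.
Bottom plate: 13 × 1.8, A = 23.4 cm², y = 0.9 cm, Ī = 6.318 cm⁴.
Web plate: 1.2 × 19, A = 22.8 cm², y = 11.3 cm, Ī = 685.9 cm⁴.
Top plate: 6 × 2, A = 12 cm², y = 21.8 cm, Ī = 4 cm⁴.
Centroid: ȳ = ΣA·y / ΣA = 9.2835 cm.
Transfer each piece to the centroidal x-axis using Ī + A·d² with d = y − 9.2835:
  bottom plate: d = -8.3835 cm → contributes +1650.9 cm⁴
  web plate: d = 2.0165 cm → contributes +778.61 cm⁴
  top plate: d = 12.516 cm → contributes +1 884 cm⁴
Total I = 4313.5 cm⁴.
Radius of gyration: k = √(I/A) = √(4313.5 / 58.2) = 8.609 cm.

k_x ≈ 8.61 cm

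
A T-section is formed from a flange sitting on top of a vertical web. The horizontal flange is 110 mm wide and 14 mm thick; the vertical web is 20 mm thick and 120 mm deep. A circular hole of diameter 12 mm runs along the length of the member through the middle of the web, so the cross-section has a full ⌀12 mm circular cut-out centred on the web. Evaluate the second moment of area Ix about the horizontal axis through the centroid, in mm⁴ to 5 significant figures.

Break the section into simple shapes (no overlaps), measuring from the bottom-left corner of the bounding box.
Flange: 110 × 14, A = 1 540 mm², y = 127 mm, Ī = 25153.33 mm⁴.
Web: 20 × 120, A = 2 400 mm², y = 60 mm, Ī = 2 880 000 mm⁴.
Hole (subtracted): ⌀12, A = 113.0973 mm², y = 60 mm, Ī = 1017.876 mm⁴.
Centroid: ȳ = ΣA·y / ΣA = 86.96175 mm.
Transfer each piece to the horizontal axis through the centroid using Ī + A·d² with d = y − 86.96175:
  flange: d = 40.03825 mm → contributes +2 493 868 mm⁴
  web: d = -26.96175 mm → contributes +4 624 647 mm⁴
  hole: d = -26.96175 mm → contributes −83232.41 mm⁴
Total I = 7 035 282 mm⁴.

Ix ≈ 7.0353 × 10⁶ mm⁴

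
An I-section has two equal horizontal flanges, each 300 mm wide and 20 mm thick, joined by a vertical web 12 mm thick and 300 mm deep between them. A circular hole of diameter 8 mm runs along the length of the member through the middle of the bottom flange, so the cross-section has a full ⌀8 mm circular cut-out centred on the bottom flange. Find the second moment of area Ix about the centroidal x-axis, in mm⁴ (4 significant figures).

Ix ≈ 3.333 × 10⁸ mm⁴

Decompose the section into non-overlapping parts with the origin at the bottom-left of its bounding rectangle.
Bottom flange: 300 × 20, A = 6 000 mm², y = 10 mm, Ī = 200 000 mm⁴.
Web: 12 × 300, A = 3 600 mm², y = 170 mm, Ī = 27 000 000 mm⁴.
Top flange: 300 × 20, A = 6 000 mm², y = 330 mm, Ī = 200 000 mm⁴.
Hole (subtracted): ⌀8, A = 50.2655 mm², y = 10 mm, Ī = 201.062 mm⁴.
Centroid: ȳ = ΣA·y / ΣA = 170.517 mm.
Transfer each piece to the centroidal x-axis using Ī + A·d² with d = y − 170.517:
  bottom flange: d = -160.517 mm → contributes +154 794 648 mm⁴
  web: d = -0.51721 mm → contributes +27 000 963 mm⁴
  top flange: d = 159.483 mm → contributes +152 808 562 mm⁴
  hole: d = -160.517 mm → contributes −1 295 330 mm⁴
Total I = 333 308 843 mm⁴.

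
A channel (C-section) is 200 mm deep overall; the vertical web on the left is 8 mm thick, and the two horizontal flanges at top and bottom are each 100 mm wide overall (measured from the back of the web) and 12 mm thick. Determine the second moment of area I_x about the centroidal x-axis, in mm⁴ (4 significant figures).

Break the section into simple shapes (no overlaps), measuring from the bottom-left corner of the bounding box.
Web: 8 × 200, A = 1 600 mm², y = 100 mm, Ī = 5 333 333 mm⁴.
Top flange (beyond web): 92 × 12, A = 1 104 mm², y = 194 mm, Ī = 13 248 mm⁴.
Bottom flange (beyond web): 92 × 12, A = 1 104 mm², y = 6 mm, Ī = 13 248 mm⁴.
By symmetry the centroid is at mid-height, ȳ = 100 mm.
Transfer each piece to the centroidal x-axis using Ī + A·d² with d = y − 100:
  web: d = 0 mm → contributes +5 333 333 mm⁴
  top flange (beyond web): d = 94 mm → contributes +9 768 192 mm⁴
  bottom flange (beyond web): d = -94 mm → contributes +9 768 192 mm⁴
Total I = 24 869 717 mm⁴.

I_x ≈ 2.487 × 10⁷ mm⁴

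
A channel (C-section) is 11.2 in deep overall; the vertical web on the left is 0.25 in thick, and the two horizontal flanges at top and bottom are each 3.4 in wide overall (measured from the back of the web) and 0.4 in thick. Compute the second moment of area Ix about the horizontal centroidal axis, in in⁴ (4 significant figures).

Ix ≈ 102.8 in⁴

Decompose the section into non-overlapping parts with the origin at the bottom-left of its bounding rectangle.
Web: 0.25 × 11.2, A = 2.8 in², y = 5.6 in, Ī = 29.2693 in⁴.
Top flange (beyond web): 3.15 × 0.4, A = 1.26 in², y = 11 in, Ī = 0.0168 in⁴.
Bottom flange (beyond web): 3.15 × 0.4, A = 1.26 in², y = 0.2 in, Ī = 0.0168 in⁴.
By symmetry the centroid is at mid-height, ȳ = 5.6 in.
Transfer each piece to the horizontal centroidal axis using Ī + A·d² with d = y − 5.6:
  web: d = 0 in → contributes +29.2693 in⁴
  top flange (beyond web): d = 5.4 in → contributes +36.7584 in⁴
  bottom flange (beyond web): d = -5.4 in → contributes +36.7584 in⁴
Total I = 102.786 in⁴.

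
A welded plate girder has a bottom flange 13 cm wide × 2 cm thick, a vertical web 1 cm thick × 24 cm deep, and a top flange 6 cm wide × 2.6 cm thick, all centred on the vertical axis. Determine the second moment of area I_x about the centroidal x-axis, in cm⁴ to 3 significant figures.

Break the section into simple shapes (no overlaps), measuring from the bottom-left corner of the bounding box.
Bottom plate: 13 × 2, A = 26 cm², y = 1 cm, Ī = 8.6667 cm⁴.
Web plate: 1 × 24, A = 24 cm², y = 14 cm, Ī = 1 152 cm⁴.
Top plate: 6 × 2.6, A = 15.6 cm², y = 27.3 cm, Ī = 8.788 cm⁴.
Centroid: ȳ = ΣA·y / ΣA = 12.01 cm.
Transfer each piece to the centroidal x-axis using Ī + A·d² with d = y − 12.01:
  bottom plate: d = -11.01 cm → contributes +3160.6 cm⁴
  web plate: d = 1.9896 cm → contributes +1 247 cm⁴
  top plate: d = 15.29 cm → contributes +3655.6 cm⁴
Total I = 8063.3 cm⁴.

I_x ≈ 8060 cm⁴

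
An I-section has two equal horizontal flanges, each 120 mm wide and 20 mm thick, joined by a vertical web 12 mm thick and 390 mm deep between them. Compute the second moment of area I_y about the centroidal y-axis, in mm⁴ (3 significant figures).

I_y ≈ 5.82 × 10⁶ mm⁴

Break the section into simple shapes (no overlaps), measuring from the bottom-left corner of the bounding box.
Bottom flange: 120 × 20, A = 2 400 mm², x = 60 mm, Ī = 2 880 000 mm⁴.
Web: 12 × 390, A = 4 680 mm², x = 60 mm, Ī = 56 160 mm⁴.
Top flange: 120 × 20, A = 2 400 mm², x = 60 mm, Ī = 2 880 000 mm⁴.
By symmetry the centroid is at mid-width, x̄ = 60 mm.
All pieces are centred on the centroidal y-axis, so I = ΣĪ = 5 816 160 mm⁴.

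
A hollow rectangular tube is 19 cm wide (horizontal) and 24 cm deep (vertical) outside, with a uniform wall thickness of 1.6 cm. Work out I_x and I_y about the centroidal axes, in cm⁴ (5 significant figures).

Decompose the section into non-overlapping parts with the origin at the bottom-left of its bounding rectangle.
Outer rectangle: 19 × 24, A = 456 cm², y = 12 cm, Ī = 21 888 cm⁴.
Inner void (subtracted): 15.8 × 20.8, A = 328.64 cm², y = 12 cm, Ī = 11848.57 cm⁴.
By symmetry the centroid is at mid-height, ȳ = 12 cm.
All pieces are centred on the centroidal x-axis, so I = ΣĪ (holes subtracted) = 10039.43 cm⁴.
Repeating about the centroidal y-axis gives I_y = 6881.193 cm⁴.

I_x ≈ 1.0039 × 10⁴ cm⁴, I_y ≈ 6881.2 cm⁴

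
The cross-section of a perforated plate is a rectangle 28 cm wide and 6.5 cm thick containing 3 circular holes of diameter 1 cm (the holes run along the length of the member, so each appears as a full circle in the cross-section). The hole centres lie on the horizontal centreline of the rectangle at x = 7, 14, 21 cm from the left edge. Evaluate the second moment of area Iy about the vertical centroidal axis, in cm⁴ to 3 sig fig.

Iy ≈ 1.18 × 10⁴ cm⁴

Decompose the section into non-overlapping parts with the origin at the bottom-left of its bounding rectangle.
Plate: 28 × 6.5, A = 182 cm², x = 14 cm, Ī = 11 891 cm⁴.
Hole 1 (subtracted): ⌀1, A = 0.7854 cm², x = 7 cm, Ī = 0.049087 cm⁴.
Hole 2 (subtracted): ⌀1, A = 0.7854 cm², x = 14 cm, Ī = 0.049087 cm⁴.
Hole 3 (subtracted): ⌀1, A = 0.7854 cm², x = 21 cm, Ī = 0.049087 cm⁴.
By symmetry the centroid is at mid-width, x̄ = 14 cm.
Transfer each piece to the vertical centroidal axis using Ī + A·d² with d = x − 14:
  plate: d = 0 cm → contributes +11 891 cm⁴
  hole 1: d = -7 cm → contributes −38.534 cm⁴
  hole 2: d = 0 cm → contributes −0.049087 cm⁴
  hole 3: d = 7 cm → contributes −38.534 cm⁴
Total I = 11 814 cm⁴.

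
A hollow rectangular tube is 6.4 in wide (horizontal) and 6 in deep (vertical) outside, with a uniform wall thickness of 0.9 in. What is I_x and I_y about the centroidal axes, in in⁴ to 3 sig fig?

Break the section into simple shapes (no overlaps), measuring from the bottom-left corner of the bounding box.
Outer rectangle: 6.4 × 6, A = 38.4 in², y = 3 in, Ī = 115.2 in⁴.
Inner void (subtracted): 4.6 × 4.2, A = 19.32 in², y = 3 in, Ī = 28.4 in⁴.
By symmetry the centroid is at mid-height, ȳ = 3 in.
All pieces are centred on the centroidal x-axis, so I = ΣĪ (holes subtracted) = 86.8 in⁴.
Repeating about the centroidal y-axis gives I_y = 97.004 in⁴.

I_x ≈ 86.8 in⁴, I_y ≈ 97.0 in⁴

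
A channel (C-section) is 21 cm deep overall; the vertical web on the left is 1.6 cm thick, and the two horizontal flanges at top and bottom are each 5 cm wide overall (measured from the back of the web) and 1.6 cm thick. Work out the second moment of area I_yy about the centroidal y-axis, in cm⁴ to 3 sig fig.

I_yy ≈ 69.0 cm⁴

Split into non-overlapping primitives; take the origin at the lower-left of the bounding box.
Web: 1.6 × 21, A = 33.6 cm², x = 0.8 cm, Ī = 7.168 cm⁴.
Top flange (beyond web): 3.4 × 1.6, A = 5.44 cm², x = 3.3 cm, Ī = 5.2405 cm⁴.
Bottom flange (beyond web): 3.4 × 1.6, A = 5.44 cm², x = 3.3 cm, Ī = 5.2405 cm⁴.
Centroid: x̄ = ΣA·x / ΣA = 1.4115 cm.
Transfer each piece to the centroidal y-axis using Ī + A·d² with d = x − 1.4115:
  web: d = -0.61151 cm → contributes +19.733 cm⁴
  top flange (beyond web): d = 1.8885 cm → contributes +24.642 cm⁴
  bottom flange (beyond web): d = 1.8885 cm → contributes +24.642 cm⁴
Total I = 69.016 cm⁴.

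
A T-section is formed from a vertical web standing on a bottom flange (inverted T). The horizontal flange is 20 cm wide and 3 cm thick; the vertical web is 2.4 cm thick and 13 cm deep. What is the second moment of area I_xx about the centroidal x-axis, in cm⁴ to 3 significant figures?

Break the section into simple shapes (no overlaps), measuring from the bottom-left corner of the bounding box.
Flange: 20 × 3, A = 60 cm², y = 1.5 cm, Ī = 45 cm⁴.
Web: 2.4 × 13, A = 31.2 cm², y = 9.5 cm, Ī = 439.4 cm⁴.
Centroid: ȳ = ΣA·y / ΣA = 4.2368 cm.
Transfer each piece to the centroidal x-axis using Ī + A·d² with d = y − 4.2368:
  flange: d = -2.7368 cm → contributes +494.42 cm⁴
  web: d = 5.2632 cm → contributes +1303.7 cm⁴
Total I = 1798.1 cm⁴.

I_xx ≈ 1800 cm⁴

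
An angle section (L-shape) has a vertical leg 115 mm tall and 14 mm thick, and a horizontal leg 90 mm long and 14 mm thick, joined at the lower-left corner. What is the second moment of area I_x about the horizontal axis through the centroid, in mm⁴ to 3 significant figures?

I_x ≈ 3.43 × 10⁶ mm⁴

Decompose the section into non-overlapping parts with the origin at the bottom-left of its bounding rectangle.
Vertical leg: 14 × 115, A = 1 610 mm², y = 57.5 mm, Ī = 1 774 354 mm⁴.
Horizontal leg (remainder): 76 × 14, A = 1 064 mm², y = 7 mm, Ī = 17 379 mm⁴.
Centroid: ȳ = ΣA·y / ΣA = 37.406 mm.
Transfer each piece to the horizontal axis through the centroid using Ī + A·d² with d = y − 37.406:
  vertical leg: d = 20.094 mm → contributes +2 424 438 mm⁴
  horizontal leg (remainder): d = -30.406 mm → contributes +1 001 058 mm⁴
Total I = 3 425 495 mm⁴.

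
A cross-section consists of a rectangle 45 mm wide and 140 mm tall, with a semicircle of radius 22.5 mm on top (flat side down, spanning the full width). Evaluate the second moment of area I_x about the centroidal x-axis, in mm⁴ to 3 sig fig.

I_x ≈ 1.48 × 10⁷ mm⁴

Decompose the section into non-overlapping parts with the origin at the bottom-left of its bounding rectangle.
Rectangular body: 45 × 140, A = 6 300 mm², y = 70 mm, Ī = 10 290 000 mm⁴.
Semicircular cap: semicircle r = 22.5, A = 795.22 mm², y = 149.55 mm, Ī = 28 130 mm⁴.
Centroid: ȳ = ΣA·y / ΣA = 78.916 mm.
Transfer each piece to the centroidal x-axis using Ī + A·d² with d = y − 78.916:
  rectangular body: d = -8.9157 mm → contributes +10 790 786 mm⁴
  semicircular cap: d = 70.634 mm → contributes +3 995 543 mm⁴
Total I = 14 786 329 mm⁴.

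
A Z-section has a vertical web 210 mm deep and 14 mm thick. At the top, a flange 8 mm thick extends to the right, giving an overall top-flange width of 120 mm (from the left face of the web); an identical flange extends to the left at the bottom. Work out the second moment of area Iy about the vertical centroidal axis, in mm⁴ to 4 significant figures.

Break the section into simple shapes (no overlaps), measuring from the bottom-left corner of the bounding box.
Web: 14 × 210, A = 2 940 mm², x = 113 mm, Ī = 48 020 mm⁴.
Top flange (beyond web): 106 × 8, A = 848 mm², x = 173 mm, Ī = 794 011 mm⁴.
Bottom flange (beyond web): 106 × 8, A = 848 mm², x = 53 mm, Ī = 794 011 mm⁴.
Centroid: x̄ = ΣA·x / ΣA = 113 mm.
Transfer each piece to the vertical centroidal axis using Ī + A·d² with d = x − 113:
  web: d = 0 mm → contributes +48 020 mm⁴
  top flange (beyond web): d = 60 mm → contributes +3 846 811 mm⁴
  bottom flange (beyond web): d = -60 mm → contributes +3 846 811 mm⁴
Total I = 7 741 641 mm⁴.

Iy ≈ 7.742 × 10⁶ mm⁴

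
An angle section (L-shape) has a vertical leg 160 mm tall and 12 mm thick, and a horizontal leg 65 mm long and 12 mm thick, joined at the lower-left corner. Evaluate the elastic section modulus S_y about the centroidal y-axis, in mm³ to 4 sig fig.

S_y ≈ 1.329 × 10⁴ mm³

Split into non-overlapping primitives; take the origin at the lower-left of the bounding box.
Vertical leg: 12 × 160, A = 1 920 mm², x = 6 mm, Ī = 23 040 mm⁴.
Horizontal leg (remainder): 53 × 12, A = 636 mm², x = 38.5 mm, Ī = 148 877 mm⁴.
Centroid: x̄ = ΣA·x / ΣA = 14.0869 mm.
Transfer each piece to the centroidal y-axis using Ī + A·d² with d = x − 14.0869:
  vertical leg: d = -8.08685 mm → contributes +148 603 mm⁴
  horizontal leg (remainder): d = 24.4131 mm → contributes +527 934 mm⁴
Total I = 676 537 mm⁴.
Extreme fibre distance c = 50.9131 mm; S = I/c = 13288.1 mm³.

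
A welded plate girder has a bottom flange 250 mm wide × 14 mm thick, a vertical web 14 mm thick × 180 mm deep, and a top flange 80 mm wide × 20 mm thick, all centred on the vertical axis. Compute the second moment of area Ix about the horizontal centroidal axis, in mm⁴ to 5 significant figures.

Ix ≈ 5.1618 × 10⁷ mm⁴

Decompose the section into non-overlapping parts with the origin at the bottom-left of its bounding rectangle.
Bottom plate: 250 × 14, A = 3 500 mm², y = 7 mm, Ī = 57166.67 mm⁴.
Web plate: 14 × 180, A = 2 520 mm², y = 104 mm, Ī = 6 804 000 mm⁴.
Top plate: 80 × 20, A = 1 600 mm², y = 204 mm, Ī = 53333.33 mm⁴.
Centroid: ȳ = ΣA·y / ΣA = 80.44357 mm.
Transfer each piece to the horizontal centroidal axis using Ī + A·d² with d = y − 80.44357:
  bottom plate: d = -73.44357 mm → contributes +18 936 019 mm⁴
  web plate: d = 23.55643 mm → contributes +8 202 362 mm⁴
  top plate: d = 123.5564 mm → contributes +24 479 240 mm⁴
Total I = 51 617 621 mm⁴.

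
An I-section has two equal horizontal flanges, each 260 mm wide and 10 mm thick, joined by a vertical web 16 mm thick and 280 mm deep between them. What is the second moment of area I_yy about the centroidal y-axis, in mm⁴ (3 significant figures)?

I_yy ≈ 2.94 × 10⁷ mm⁴

Decompose the section into non-overlapping parts with the origin at the bottom-left of its bounding rectangle.
Bottom flange: 260 × 10, A = 2 600 mm², x = 130 mm, Ī = 14 646 667 mm⁴.
Web: 16 × 280, A = 4 480 mm², x = 130 mm, Ī = 95 573 mm⁴.
Top flange: 260 × 10, A = 2 600 mm², x = 130 mm, Ī = 14 646 667 mm⁴.
By symmetry the centroid is at mid-width, x̄ = 130 mm.
All pieces are centred on the centroidal y-axis, so I = ΣĪ = 29 388 907 mm⁴.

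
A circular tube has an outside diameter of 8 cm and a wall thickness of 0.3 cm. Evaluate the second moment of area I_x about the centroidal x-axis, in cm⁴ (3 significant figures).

I_x ≈ 53.9 cm⁴

Treat the section as a set of non-overlapping primitives; coordinates are from the bounding-box lower-left.
Outer circle: ⌀8, A = 50.265 cm², y = 4 cm, Ī = 201.06 cm⁴.
Bore (subtracted): ⌀7.4, A = 43.008 cm², y = 4 cm, Ī = 147.2 cm⁴.
By symmetry the centroid is at mid-height, ȳ = 4 cm.
All pieces are centred on the centroidal x-axis, so I = ΣĪ (holes subtracted) = 53.866 cm⁴.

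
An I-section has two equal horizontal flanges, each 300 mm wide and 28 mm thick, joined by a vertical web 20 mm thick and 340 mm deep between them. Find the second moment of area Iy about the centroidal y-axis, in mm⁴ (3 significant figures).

Iy ≈ 1.26 × 10⁸ mm⁴

Treat the section as a set of non-overlapping primitives; coordinates are from the bounding-box lower-left.
Bottom flange: 300 × 28, A = 8 400 mm², x = 150 mm, Ī = 63 000 000 mm⁴.
Web: 20 × 340, A = 6 800 mm², x = 150 mm, Ī = 226 667 mm⁴.
Top flange: 300 × 28, A = 8 400 mm², x = 150 mm, Ī = 63 000 000 mm⁴.
By symmetry the centroid is at mid-width, x̄ = 150 mm.
All pieces are centred on the centroidal y-axis, so I = ΣĪ = 126 226 667 mm⁴.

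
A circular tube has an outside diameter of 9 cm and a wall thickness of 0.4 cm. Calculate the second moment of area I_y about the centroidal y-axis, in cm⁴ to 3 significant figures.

Treat the section as a set of non-overlapping primitives; coordinates are from the bounding-box lower-left.
Outer circle: ⌀9, A = 63.617 cm², x = 4.5 cm, Ī = 322.06 cm⁴.
Bore (subtracted): ⌀8.2, A = 52.81 cm², x = 4.5 cm, Ī = 221.93 cm⁴.
By symmetry the centroid is at mid-width, x̄ = 4.5 cm.
All pieces are centred on the centroidal y-axis, so I = ΣĪ (holes subtracted) = 100.13 cm⁴.

I_y ≈ 100 cm⁴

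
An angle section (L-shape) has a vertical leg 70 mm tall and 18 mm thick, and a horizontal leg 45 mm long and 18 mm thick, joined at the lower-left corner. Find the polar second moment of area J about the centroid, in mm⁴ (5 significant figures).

Treat the section as a set of non-overlapping primitives; coordinates are from the bounding-box lower-left.
Vertical leg: 18 × 70, A = 1 260 mm², y = 35 mm, Ī = 514 500 mm⁴.
Horizontal leg (remainder): 27 × 18, A = 486 mm², y = 9 mm, Ī = 13 122 mm⁴.
Centroid: ȳ = ΣA·y / ΣA = 27.76289 mm.
Transfer each piece to the centroidal x-axis using Ī + A·d² with d = y − 27.76289:
  vertical leg: d = 7.237113 mm → contributes +580493.5 mm⁴
  horizontal leg (remainder): d = -18.76289 mm → contributes +184216.3 mm⁴
Total I = 764709.8 mm⁴.
For the y-axis: x̄ = 15.26289 mm.
Repeating about the centroidal y-axis gives I_y = 241097.3 mm⁴.
Polar second moment: J = I_x + I_y = 1 005 807 mm⁴.

J ≈ 1.0058 × 10⁶ mm⁴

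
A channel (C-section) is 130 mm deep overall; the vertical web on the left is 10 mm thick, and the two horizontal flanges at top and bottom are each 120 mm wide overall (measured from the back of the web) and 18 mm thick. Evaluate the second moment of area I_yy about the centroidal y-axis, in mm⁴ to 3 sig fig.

Decompose the section into non-overlapping parts with the origin at the bottom-left of its bounding rectangle.
Web: 10 × 130, A = 1 300 mm², x = 5 mm, Ī = 10 833 mm⁴.
Top flange (beyond web): 110 × 18, A = 1 980 mm², x = 65 mm, Ī = 1 996 500 mm⁴.
Bottom flange (beyond web): 110 × 18, A = 1 980 mm², x = 65 mm, Ī = 1 996 500 mm⁴.
Centroid: x̄ = ΣA·x / ΣA = 50.171 mm.
Transfer each piece to the centroidal y-axis using Ī + A·d² with d = x − 50.171:
  web: d = -45.171 mm → contributes +2 663 390 mm⁴
  top flange (beyond web): d = 14.829 mm → contributes +2 431 894 mm⁴
  bottom flange (beyond web): d = 14.829 mm → contributes +2 431 894 mm⁴
Total I = 7 527 179 mm⁴.

I_yy ≈ 7.53 × 10⁶ mm⁴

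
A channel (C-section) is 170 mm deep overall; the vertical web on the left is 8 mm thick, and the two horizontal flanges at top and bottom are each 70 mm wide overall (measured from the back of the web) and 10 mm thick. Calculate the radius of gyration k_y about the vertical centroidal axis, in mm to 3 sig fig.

Split into non-overlapping primitives; take the origin at the lower-left of the bounding box.
Web: 8 × 170, A = 1 360 mm², x = 4 mm, Ī = 7253.3 mm⁴.
Top flange (beyond web): 62 × 10, A = 620 mm², x = 39 mm, Ī = 198 607 mm⁴.
Bottom flange (beyond web): 62 × 10, A = 620 mm², x = 39 mm, Ī = 198 607 mm⁴.
Centroid: x̄ = ΣA·x / ΣA = 20.692 mm.
Transfer each piece to the vertical centroidal axis using Ī + A·d² with d = x − 20.692:
  web: d = -16.692 mm → contributes +386 194 mm⁴
  top flange (beyond web): d = 18.308 mm → contributes +406 413 mm⁴
  bottom flange (beyond web): d = 18.308 mm → contributes +406 413 mm⁴
Total I = 1 199 021 mm⁴.
Radius of gyration: k = √(I/A) = √(1 199 021 / 2 600) = 21.475 mm.

k_y ≈ 21.5 mm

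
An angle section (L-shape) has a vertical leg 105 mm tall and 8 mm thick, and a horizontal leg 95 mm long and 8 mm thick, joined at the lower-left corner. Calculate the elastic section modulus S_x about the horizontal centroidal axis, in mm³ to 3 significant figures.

Split into non-overlapping primitives; take the origin at the lower-left of the bounding box.
Vertical leg: 8 × 105, A = 840 mm², y = 52.5 mm, Ī = 771 750 mm⁴.
Horizontal leg (remainder): 87 × 8, A = 696 mm², y = 4 mm, Ī = 3 712 mm⁴.
Centroid: ȳ = ΣA·y / ΣA = 30.523 mm.
Transfer each piece to the horizontal centroidal axis using Ī + A·d² with d = y − 30.523:
  vertical leg: d = 21.977 mm → contributes +1 177 444 mm⁴
  horizontal leg (remainder): d = -26.523 mm → contributes +493 343 mm⁴
Total I = 1 670 787 mm⁴.
Extreme fibre distance c = 74.477 mm; S = I/c = 22 434 mm³.

S_x ≈ 2.24 × 10⁴ mm³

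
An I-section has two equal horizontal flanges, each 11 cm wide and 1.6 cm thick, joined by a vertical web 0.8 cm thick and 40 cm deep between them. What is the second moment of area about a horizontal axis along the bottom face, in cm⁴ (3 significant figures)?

I_base ≈ 5.09 × 10⁴ cm⁴

Split into non-overlapping primitives; take the origin at the lower-left of the bounding box.
Bottom flange: 11 × 1.6, A = 17.6 cm², y = 0.8 cm, Ī = 3.7547 cm⁴.
Web: 0.8 × 40, A = 32 cm², y = 21.6 cm, Ī = 4266.7 cm⁴.
Top flange: 11 × 1.6, A = 17.6 cm², y = 42.4 cm, Ī = 3.7547 cm⁴.
Transfer each piece to a horizontal axis along the bottom face using Ī + A·d² with d = y − 0:
  bottom flange: d = 0.8 cm → contributes +15.019 cm⁴
  web: d = 21.6 cm → contributes +19 197 cm⁴
  top flange: d = 42.4 cm → contributes +31 644 cm⁴
Total I = 50 856 cm⁴.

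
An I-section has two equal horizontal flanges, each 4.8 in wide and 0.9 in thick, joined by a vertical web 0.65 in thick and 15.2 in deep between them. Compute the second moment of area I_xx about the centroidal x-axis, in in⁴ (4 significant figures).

I_xx ≈ 750.7 in⁴

Treat the section as a set of non-overlapping primitives; coordinates are from the bounding-box lower-left.
Bottom flange: 4.8 × 0.9, A = 4.32 in², y = 0.45 in, Ī = 0.2916 in⁴.
Web: 0.65 × 15.2, A = 9.88 in², y = 8.5 in, Ī = 190.223 in⁴.
Top flange: 4.8 × 0.9, A = 4.32 in², y = 16.55 in, Ī = 0.2916 in⁴.
By symmetry the centroid is at mid-height, ȳ = 8.5 in.
Transfer each piece to the centroidal x-axis using Ī + A·d² with d = y − 8.5:
  bottom flange: d = -8.05 in → contributes +280.238 in⁴
  web: d = 0 in → contributes +190.223 in⁴
  top flange: d = 8.05 in → contributes +280.238 in⁴
Total I = 750.7 in⁴.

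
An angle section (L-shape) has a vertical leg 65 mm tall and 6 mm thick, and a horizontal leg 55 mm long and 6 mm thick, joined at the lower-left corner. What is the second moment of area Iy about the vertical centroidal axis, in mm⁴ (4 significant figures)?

Iy ≈ 1.868 × 10⁵ mm⁴

Decompose the section into non-overlapping parts with the origin at the bottom-left of its bounding rectangle.
Vertical leg: 6 × 65, A = 390 mm², x = 3 mm, Ī = 1 170 mm⁴.
Horizontal leg (remainder): 49 × 6, A = 294 mm², x = 30.5 mm, Ī = 58824.5 mm⁴.
Centroid: x̄ = ΣA·x / ΣA = 14.8202 mm.
Transfer each piece to the vertical centroidal axis using Ī + A·d² with d = x − 14.8202:
  vertical leg: d = -11.8202 mm → contributes +55659.5 mm⁴
  horizontal leg (remainder): d = 15.6798 mm → contributes +131 106 mm⁴
Total I = 186 766 mm⁴.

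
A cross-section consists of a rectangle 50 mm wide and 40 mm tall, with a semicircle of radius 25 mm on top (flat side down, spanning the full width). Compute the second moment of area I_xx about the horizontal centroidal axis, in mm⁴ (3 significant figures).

I_xx ≈ 9.27 × 10⁵ mm⁴

Split into non-overlapping primitives; take the origin at the lower-left of the bounding box.
Rectangular body: 50 × 40, A = 2 000 mm², y = 20 mm, Ī = 266 667 mm⁴.
Semicircular cap: semicircle r = 25, A = 981.75 mm², y = 50.61 mm, Ī = 42 874 mm⁴.
Centroid: ȳ = ΣA·y / ΣA = 30.079 mm.
Transfer each piece to the horizontal centroidal axis using Ī + A·d² with d = y − 30.079:
  rectangular body: d = -10.079 mm → contributes +469 820 mm⁴
  semicircular cap: d = 20.532 mm → contributes +456 734 mm⁴
Total I = 926 554 mm⁴.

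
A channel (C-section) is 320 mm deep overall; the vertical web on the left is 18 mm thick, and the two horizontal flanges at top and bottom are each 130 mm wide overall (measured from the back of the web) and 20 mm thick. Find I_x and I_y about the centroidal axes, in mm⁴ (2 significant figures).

Break the section into simple shapes (no overlaps), measuring from the bottom-left corner of the bounding box.
Web: 18 × 320, A = 5 760 mm², y = 160 mm, Ī = 49 152 000 mm⁴.
Top flange (beyond web): 112 × 20, A = 2 240 mm², y = 310 mm, Ī = 74 667 mm⁴.
Bottom flange (beyond web): 112 × 20, A = 2 240 mm², y = 10 mm, Ī = 74 667 mm⁴.
By symmetry the centroid is at mid-height, ȳ = 160 mm.
Transfer each piece to the centroidal x-axis using Ī + A·d² with d = y − 160:
  web: d = 0 mm → contributes +49 152 000 mm⁴
  top flange (beyond web): d = 150 mm → contributes +50 474 667 mm⁴
  bottom flange (beyond web): d = -150 mm → contributes +50 474 667 mm⁴
Total I = 150 101 333 mm⁴.
For the y-axis: x̄ = 37.44 mm.
Repeating about the centroidal y-axis gives I_y = 15 485 613 mm⁴.

I_x ≈ 1.5 × 10⁸ mm⁴, I_y ≈ 1.5 × 10⁷ mm⁴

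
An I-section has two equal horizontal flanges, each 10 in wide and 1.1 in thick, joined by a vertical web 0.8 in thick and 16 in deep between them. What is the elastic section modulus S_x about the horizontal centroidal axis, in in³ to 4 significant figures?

Treat the section as a set of non-overlapping primitives; coordinates are from the bounding-box lower-left.
Bottom flange: 10 × 1.1, A = 11 in², y = 0.55 in, Ī = 1.10917 in⁴.
Web: 0.8 × 16, A = 12.8 in², y = 9.1 in, Ī = 273.067 in⁴.
Top flange: 10 × 1.1, A = 11 in², y = 17.65 in, Ī = 1.10917 in⁴.
By symmetry the centroid is at mid-height, ȳ = 9.1 in.
Transfer each piece to the horizontal centroidal axis using Ī + A·d² with d = y − 9.1:
  bottom flange: d = -8.55 in → contributes +805.237 in⁴
  web: d = 0 in → contributes +273.067 in⁴
  top flange: d = 8.55 in → contributes +805.237 in⁴
Total I = 1883.54 in⁴.
Extreme fibre distance c = 9.1 in; S = I/c = 206.982 in³.

S_x ≈ 207.0 in³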